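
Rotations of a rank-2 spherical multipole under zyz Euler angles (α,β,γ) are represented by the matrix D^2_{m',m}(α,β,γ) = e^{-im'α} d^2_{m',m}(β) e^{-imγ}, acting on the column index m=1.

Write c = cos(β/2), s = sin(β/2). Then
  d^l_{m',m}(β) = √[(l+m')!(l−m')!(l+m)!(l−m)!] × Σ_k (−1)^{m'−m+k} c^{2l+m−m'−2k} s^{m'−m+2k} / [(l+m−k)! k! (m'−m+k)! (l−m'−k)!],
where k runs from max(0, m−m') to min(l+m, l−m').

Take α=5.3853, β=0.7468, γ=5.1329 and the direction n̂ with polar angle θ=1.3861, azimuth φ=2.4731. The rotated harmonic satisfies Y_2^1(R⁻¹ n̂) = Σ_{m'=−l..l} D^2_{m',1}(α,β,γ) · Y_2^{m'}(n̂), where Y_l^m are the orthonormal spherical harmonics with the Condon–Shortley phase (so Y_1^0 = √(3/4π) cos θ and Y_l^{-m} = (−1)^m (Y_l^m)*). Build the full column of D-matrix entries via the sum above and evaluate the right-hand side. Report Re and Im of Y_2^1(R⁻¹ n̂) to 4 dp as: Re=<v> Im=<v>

Need the full column D^2_{m',1} for m'=−2..2 at α=5.3853, β=0.7468, γ=5.1329.
cos(β/2)=0.931092, sin(β/2)=0.364783
d^2_{-2,1}: single k=3 term ⇒ +0.090391;  D = +0.072205-0.054378i
d^2_{-1,1}: k∈[2..3] ⇒ +0.346080 -0.017707 = +0.328373;  D = +0.317969+0.082004i
d^2_{0,1}: k∈[1..2] ⇒ +0.721255 -0.110706 = +0.610549;  D = +0.249242+0.557358i
d^2_{1,1}: k∈[0..1] ⇒ +0.751573 -0.346080 = +0.405493;  D = -0.186303+0.360161i
d^2_{2,1}: single k=0 term ⇒ -0.588902;  D = +0.577680-0.114420i
Y_2^{m'}(θ=1.3861,φ=2.4731) and Σ D·Y over m':
  (+0.0722-0.0544i)·(+0.0865+0.3631i)  (+0.3180+0.0820i)·(-0.1094-0.0864i)  (+0.2492+0.5574i)·(-0.2835+0.0000i)  (-0.1863+0.3602i)·(+0.1094-0.0864i)  (+0.5777-0.1144i)·(+0.0865-0.3631i)
Y_2^1(R⁻¹ n̂) = -0.053226-0.337068i

Re=-0.0532 Im=-0.3371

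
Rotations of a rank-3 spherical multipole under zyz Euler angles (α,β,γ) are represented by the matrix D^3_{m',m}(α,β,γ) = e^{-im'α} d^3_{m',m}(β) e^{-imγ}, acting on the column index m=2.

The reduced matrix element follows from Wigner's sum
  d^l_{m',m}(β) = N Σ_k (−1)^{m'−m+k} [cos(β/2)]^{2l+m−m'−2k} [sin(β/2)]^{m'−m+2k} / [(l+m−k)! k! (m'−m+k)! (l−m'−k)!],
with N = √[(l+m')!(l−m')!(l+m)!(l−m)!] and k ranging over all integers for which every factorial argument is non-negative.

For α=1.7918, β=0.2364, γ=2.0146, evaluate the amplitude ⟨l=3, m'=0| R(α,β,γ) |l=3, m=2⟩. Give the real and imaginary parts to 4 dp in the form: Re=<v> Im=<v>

Re=-0.0461 Im=0.0566

D^3_{0,2}(1.7918,0.2364,2.0146) = e^{-i·0·1.7918}·d^3_{0,2}(0.2364)·e^{-i·2·2.0146}. Compute d first:
With c≡cos(β/2)=0.993023 and s≡sin(β/2)=0.117925, N=[6·6·120·1]^{1/2}=65.726707
k∈{2,3} keeps every argument non-negative
  k=2: (−1)^0·65.7267/(12)·0.9930^4·0.1179^2 = +0.074064
  k=3: (−1)^1·65.7267/(12)·0.9930^2·0.1179^4 = -0.001044
d^3_{0,2}(0.2364) = +0.074064 -0.001044 = +0.073020
Phases: e^{-i·(0)·1.7918}=+1.000000+0.000000i, e^{-i·(2)·2.0146}=-0.631269+0.775564i ⇒ D=-0.046095+0.056631i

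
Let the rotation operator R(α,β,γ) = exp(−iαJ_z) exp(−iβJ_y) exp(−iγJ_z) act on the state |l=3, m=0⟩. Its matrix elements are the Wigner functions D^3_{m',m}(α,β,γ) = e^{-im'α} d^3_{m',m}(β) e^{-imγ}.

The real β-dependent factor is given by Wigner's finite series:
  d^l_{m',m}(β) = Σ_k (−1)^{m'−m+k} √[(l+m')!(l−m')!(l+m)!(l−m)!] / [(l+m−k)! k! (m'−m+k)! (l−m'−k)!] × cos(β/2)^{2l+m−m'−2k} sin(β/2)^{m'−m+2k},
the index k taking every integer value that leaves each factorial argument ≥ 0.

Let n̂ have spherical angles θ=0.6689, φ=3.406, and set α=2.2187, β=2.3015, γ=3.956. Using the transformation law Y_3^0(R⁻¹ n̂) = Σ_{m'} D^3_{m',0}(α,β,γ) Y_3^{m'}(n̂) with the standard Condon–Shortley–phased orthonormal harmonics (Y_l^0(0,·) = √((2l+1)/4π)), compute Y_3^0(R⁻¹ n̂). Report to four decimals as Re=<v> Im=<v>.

Need the full column D^3_{m',0} for m'=−3..3 at α=2.2187, β=2.3015, γ=3.956.
cos(β/2)=0.407803, sin(β/2)=0.913070
d^3_{-3,0}: single k=3 term ⇒ +0.230875;  D = +0.215007+0.084115i
d^3_{-2,0}: k∈[2..3] ⇒ +0.126290 -0.633107 = -0.506817;  D = +0.137619+0.487775i
d^3_{-1,0}: k∈[1..3] ⇒ +0.035673 -0.536506 +0.896523 = +0.395690;  D = -0.238805+0.315504i
d^3_{0,0}: k∈[0..3] ⇒ +0.004599 -0.207516 +1.040301 -0.579461 = +0.257923;  D = +0.257923+0.000000i
d^3_{1,0}: k∈[0..2] ⇒ -0.035673 +0.536506 -0.896523 = -0.395690;  D = +0.238805+0.315504i
d^3_{2,0}: k∈[0..1] ⇒ +0.126290 -0.633107 = -0.506817;  D = +0.137619-0.487775i
d^3_{3,0}: single k=0 term ⇒ -0.230875;  D = -0.215007+0.084115i
Y_3^{m'}(θ=0.6689,φ=3.406) and Σ D·Y over m':
  (+0.2150+0.0841i)·(-0.0698+0.0709i)  (+0.1376+0.4878i)·(+0.2662-0.1555i)  (-0.2388+0.3155i)·(-0.4018+0.1088i)  (+0.2579+0.0000i)·(+0.0226+0.0000i)  (+0.2388+0.3155i)·(+0.4018+0.1088i)  (+0.1376-0.4878i)·(+0.2662+0.1555i)  (-0.2150+0.0841i)·(+0.0698+0.0709i)
Y_3^0(R⁻¹ n̂) = +0.312173-0.000000i

Re=0.3122 Im=0.0000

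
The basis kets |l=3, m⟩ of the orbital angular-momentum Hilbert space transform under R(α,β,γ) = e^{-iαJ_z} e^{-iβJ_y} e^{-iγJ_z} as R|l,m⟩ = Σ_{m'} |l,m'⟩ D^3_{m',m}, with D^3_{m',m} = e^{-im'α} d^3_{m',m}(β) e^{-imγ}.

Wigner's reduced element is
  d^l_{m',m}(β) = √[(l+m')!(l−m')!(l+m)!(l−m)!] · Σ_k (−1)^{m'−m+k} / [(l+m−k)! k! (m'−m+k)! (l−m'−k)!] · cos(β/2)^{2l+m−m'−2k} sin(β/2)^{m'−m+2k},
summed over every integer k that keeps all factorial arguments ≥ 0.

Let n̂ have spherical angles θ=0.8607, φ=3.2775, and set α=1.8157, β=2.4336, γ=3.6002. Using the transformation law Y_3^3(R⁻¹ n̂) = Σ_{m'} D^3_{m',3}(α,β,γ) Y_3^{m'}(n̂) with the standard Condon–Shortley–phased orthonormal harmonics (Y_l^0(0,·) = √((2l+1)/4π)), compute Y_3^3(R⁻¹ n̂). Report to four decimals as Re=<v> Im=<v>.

Re=0.1016 Im=-0.2837

Need the full column D^3_{m',3} for m'=−3..3 at α=1.8157, β=2.4336, γ=3.6002.
cos(β/2)=0.346649, sin(β/2)=0.937995
d^3_{-3,3}: single k=6 term ⇒ +0.681087;  D = +0.407349+0.545845i
d^3_{-2,3}: single k=5 term ⇒ +0.616550;  D = +0.389970-0.477553i
d^3_{-1,3}: single k=4 term ⇒ +0.360270;  D = -0.325973-0.153413i
d^3_{0,3}: single k=3 term ⇒ +0.153740;  D = -0.029786+0.150827i
d^3_{1,3}: single k=2 term ⇒ +0.049205;  D = +0.049143-0.002456i
d^3_{2,3}: single k=1 term ⇒ +0.011501;  D = -0.003342-0.011005i
d^3_{3,3}: single k=0 term ⇒ +0.001735;  D = -0.001488+0.000892i
Y_3^{m'}(θ=0.8607,φ=3.2775) and Σ D·Y over m':
  (+0.4073+0.5458i)·(-0.1670+0.0721i)  (+0.3900-0.4776i)·(+0.3690-0.1029i)  (-0.3260-0.1534i)·(-0.2731+0.0374i)  (-0.0298+0.1508i)·(-0.2129+0.0000i)  (+0.0491-0.0025i)·(+0.2731+0.0374i)  (-0.0033-0.0110i)·(+0.3690+0.1029i)  (-0.0015+0.0009i)·(+0.1670+0.0721i)
Y_3^3(R⁻¹ n̂) = +0.101593-0.283701i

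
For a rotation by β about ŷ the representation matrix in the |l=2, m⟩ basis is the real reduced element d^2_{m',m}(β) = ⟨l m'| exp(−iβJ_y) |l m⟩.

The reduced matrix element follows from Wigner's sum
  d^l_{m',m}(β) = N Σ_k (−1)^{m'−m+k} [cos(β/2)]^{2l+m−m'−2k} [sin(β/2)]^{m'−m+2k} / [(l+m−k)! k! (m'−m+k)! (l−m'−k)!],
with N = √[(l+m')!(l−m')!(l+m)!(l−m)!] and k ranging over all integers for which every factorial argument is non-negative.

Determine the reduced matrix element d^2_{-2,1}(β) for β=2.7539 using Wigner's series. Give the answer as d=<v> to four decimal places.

d^2_{-2,1}(β=2.7539) via Wigner's sum:
With c≡cos(β/2)=0.192635 and s≡sin(β/2)=0.981271, N=[1·24·6·1]^{1/2}=12.000000
k: max(0,(1)−(-2))=3 … min(2+(1),2−(-2))=3
  k=3: (−1)^0·12.0000/(6)·0.1926^1·0.9813^3 = +0.364024
d^2_{-2,1}(2.7539) = +0.364024

d=0.3640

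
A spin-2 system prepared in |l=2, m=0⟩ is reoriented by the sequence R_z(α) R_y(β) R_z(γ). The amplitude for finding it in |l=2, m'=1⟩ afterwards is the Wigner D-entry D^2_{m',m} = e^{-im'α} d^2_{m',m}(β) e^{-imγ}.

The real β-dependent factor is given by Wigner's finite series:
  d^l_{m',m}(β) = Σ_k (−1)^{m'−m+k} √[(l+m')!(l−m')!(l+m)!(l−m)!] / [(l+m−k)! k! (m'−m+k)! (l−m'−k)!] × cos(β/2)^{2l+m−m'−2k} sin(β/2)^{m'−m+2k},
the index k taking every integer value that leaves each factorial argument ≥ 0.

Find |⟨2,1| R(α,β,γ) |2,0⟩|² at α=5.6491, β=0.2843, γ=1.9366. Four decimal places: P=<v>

P=0.1087

D^2_{1,0}(5.6491,0.2843,1.9366) = e^{-i·1·5.6491}·d^2_{1,0}(0.2843)·e^{-i·0·1.9366}. Compute d first:
Half-angle: c=0.989914, s=0.141672. N=√(6·1·2·2)=4.898979
Admissible k: 0..1 (factorial args all ≥0)
  k=0: (−1)^1·4.8990/(2)·0.9899^3·0.1417^1 = -0.336629
  k=1: (−1)^2·4.8990/(2)·0.9899^1·0.1417^3 = +0.006895
d^2_{1,0}(0.2843) = -0.336629 +0.006895 = -0.329734
|D^2_{1,0}|² = |d^2_{1,0}(β)|² = (-0.329734)² = 0.108724 (the z-rotation phases have unit modulus)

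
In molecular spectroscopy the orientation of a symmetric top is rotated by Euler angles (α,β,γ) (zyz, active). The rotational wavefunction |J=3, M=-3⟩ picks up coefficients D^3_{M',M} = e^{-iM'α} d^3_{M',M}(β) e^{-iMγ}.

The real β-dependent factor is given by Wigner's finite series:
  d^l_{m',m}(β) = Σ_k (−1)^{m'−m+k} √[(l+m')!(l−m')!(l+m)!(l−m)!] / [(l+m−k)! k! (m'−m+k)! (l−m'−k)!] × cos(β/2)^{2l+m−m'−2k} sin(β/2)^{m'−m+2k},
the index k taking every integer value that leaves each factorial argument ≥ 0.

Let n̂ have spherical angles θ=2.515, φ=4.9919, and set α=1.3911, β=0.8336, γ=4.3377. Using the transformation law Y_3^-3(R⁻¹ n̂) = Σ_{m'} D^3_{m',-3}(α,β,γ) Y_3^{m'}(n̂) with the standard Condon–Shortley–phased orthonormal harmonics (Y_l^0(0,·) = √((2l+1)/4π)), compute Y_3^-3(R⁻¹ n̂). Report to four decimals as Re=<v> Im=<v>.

Need the full column D^3_{m',-3} for m'=−3..3 at α=1.3911, β=0.8336, γ=4.3377.
cos(β/2)=0.914389, sin(β/2)=0.404836
d^3_{-3,-3}: single k=0 term ⇒ +0.584502;  D = -0.053908-0.582011i
d^3_{-2,-3}: single k=0 term ⇒ -0.633885;  D = +0.631469+0.055291i
d^3_{-1,-3}: single k=0 term ⇒ +0.443741;  D = -0.117090+0.428013i
d^3_{0,-3}: single k=0 term ⇒ -0.226854;  D = -0.204592-0.098005i
d^3_{1,-3}: single k=0 term ⇒ +0.086981;  D = +0.050993-0.070466i
d^3_{2,-3}: single k=0 term ⇒ -0.024356;  D = +0.016862+0.017575i
d^3_{3,-3}: single k=0 term ⇒ +0.004402;  D = -0.003670+0.002431i
Y_3^{m'}(θ=2.515,φ=4.9919) and Σ D·Y over m':
  (-0.0539-0.5820i)·(-0.0626-0.0562i)  (+0.6315+0.0553i)·(+0.2413-0.1510i)  (-0.1171+0.4280i)·(+0.1192+0.4154i)  (-0.2046-0.0980i)·(-0.0849+0.0000i)  (+0.0510-0.0705i)·(-0.1192+0.4154i)  (+0.0169+0.0176i)·(+0.2413+0.1510i)  (-0.0037+0.0024i)·(+0.0626-0.0562i)
Y_3^-3(R⁻¹ n̂) = -0.018526+0.004897i

Re=-0.0185 Im=0.0049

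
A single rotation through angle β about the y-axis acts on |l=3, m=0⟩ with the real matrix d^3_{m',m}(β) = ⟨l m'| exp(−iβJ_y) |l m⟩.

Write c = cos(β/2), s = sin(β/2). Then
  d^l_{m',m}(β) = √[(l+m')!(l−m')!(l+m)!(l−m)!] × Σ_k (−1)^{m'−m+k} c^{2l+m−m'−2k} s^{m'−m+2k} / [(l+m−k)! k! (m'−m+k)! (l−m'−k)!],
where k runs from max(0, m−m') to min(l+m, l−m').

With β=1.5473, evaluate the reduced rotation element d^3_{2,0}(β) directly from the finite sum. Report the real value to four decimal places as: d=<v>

d=0.0322

d^3_{2,0}(β=1.5473) via Wigner's sum:
With c≡cos(β/2)=0.715365 and s≡sin(β/2)=0.698751, N=[120·1·6·6]^{1/2}=65.726707
The bounds max(0,m−m')=0 and min(l+m,l−m')=1 give 2 terms
  k=0: (−1)^2·65.7267/(12)·0.7154^4·0.6988^2 = +0.700352
  k=1: (−1)^3·65.7267/(12)·0.7154^2·0.6988^4 = -0.668199
d^3_{2,0}(1.5473) = +0.700352 -0.668199 = +0.032153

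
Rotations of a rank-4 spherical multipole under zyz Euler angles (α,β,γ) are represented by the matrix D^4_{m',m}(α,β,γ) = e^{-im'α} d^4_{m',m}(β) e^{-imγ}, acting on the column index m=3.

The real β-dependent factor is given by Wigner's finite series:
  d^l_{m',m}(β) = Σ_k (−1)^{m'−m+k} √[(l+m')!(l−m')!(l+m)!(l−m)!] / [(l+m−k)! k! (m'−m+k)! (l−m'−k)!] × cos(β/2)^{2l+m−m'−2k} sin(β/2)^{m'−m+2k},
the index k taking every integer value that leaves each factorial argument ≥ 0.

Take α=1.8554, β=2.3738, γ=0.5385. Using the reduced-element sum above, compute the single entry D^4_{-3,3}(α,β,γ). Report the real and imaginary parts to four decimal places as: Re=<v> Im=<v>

Re=-0.0536 Im=-0.0562

First d^4_{-3,3}(β=2.3738), then the phase factors e^{-i(-3)α} and e^{-i(3)γ}:
Half-angle: c=0.374536, s=0.927212. N=√(1·5040·5040·1)=5040.000000
k∈{6,7} keeps every argument non-negative
  k=6: (−1)^0·5040.0000/(720)·0.3745^2·0.9272^6 = +0.623965
  k=7: (−1)^1·5040.0000/(5040)·0.3745^0·0.9272^8 = -0.546303
d^4_{-3,3}(2.3738) = +0.623965 -0.546303 = +0.077662
Attach z-rotation phases: D = e^{-i(-3)(1.8554)}·(+0.077662)·e^{-i(3)(0.5385)} = -0.053598-0.056202i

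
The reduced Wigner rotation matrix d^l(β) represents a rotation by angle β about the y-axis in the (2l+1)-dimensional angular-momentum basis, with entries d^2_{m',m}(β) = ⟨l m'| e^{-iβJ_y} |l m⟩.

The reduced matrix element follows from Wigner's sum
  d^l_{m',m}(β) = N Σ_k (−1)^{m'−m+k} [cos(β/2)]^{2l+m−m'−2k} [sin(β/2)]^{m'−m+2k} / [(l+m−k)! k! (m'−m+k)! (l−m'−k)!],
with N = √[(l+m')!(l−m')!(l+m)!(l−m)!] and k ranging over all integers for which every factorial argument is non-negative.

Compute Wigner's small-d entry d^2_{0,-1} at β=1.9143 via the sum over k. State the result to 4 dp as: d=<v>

d=0.3884

d^2_{0,-1}(β=1.9143) via Wigner's sum:
With c≡cos(β/2)=0.575852 and s≡sin(β/2)=0.817554, N=[2·2·1·6]^{1/2}=4.898979
Admissible k: 0..1 (factorial args all ≥0)
  k=0: (−1)^1·4.8990/(2)·0.5759^3·0.8176^1 = -0.382407
  k=1: (−1)^2·4.8990/(2)·0.5759^1·0.8176^3 = +0.770789
d^2_{0,-1}(1.9143) = -0.382407 +0.770789 = +0.388383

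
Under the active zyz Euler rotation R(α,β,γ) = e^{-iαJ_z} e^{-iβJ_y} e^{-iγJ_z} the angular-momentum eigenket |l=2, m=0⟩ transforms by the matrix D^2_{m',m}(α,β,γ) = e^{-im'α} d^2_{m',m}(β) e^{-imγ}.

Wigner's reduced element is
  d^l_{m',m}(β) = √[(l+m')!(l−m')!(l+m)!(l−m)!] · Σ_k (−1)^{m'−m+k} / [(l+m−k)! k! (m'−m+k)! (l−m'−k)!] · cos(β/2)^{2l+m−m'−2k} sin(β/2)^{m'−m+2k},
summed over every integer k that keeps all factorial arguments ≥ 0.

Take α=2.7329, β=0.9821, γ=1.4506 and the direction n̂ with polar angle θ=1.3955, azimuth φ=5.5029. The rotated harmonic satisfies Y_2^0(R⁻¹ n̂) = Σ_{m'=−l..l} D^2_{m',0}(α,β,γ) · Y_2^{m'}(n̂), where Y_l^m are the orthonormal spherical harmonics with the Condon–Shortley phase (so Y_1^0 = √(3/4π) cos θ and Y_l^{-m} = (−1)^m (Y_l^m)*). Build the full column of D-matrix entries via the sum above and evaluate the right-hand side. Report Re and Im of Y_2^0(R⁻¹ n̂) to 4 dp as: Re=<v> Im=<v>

Need the full column D^2_{m',0} for m'=−2..2 at α=2.7329, β=0.9821, γ=1.4506.
cos(β/2)=0.881838, sin(β/2)=0.471552
d^2_{-2,0}: single k=2 term ⇒ +0.423558;  D = +0.289769-0.308926i
d^2_{-1,0}: k∈[1..2] ⇒ +0.792085 -0.226492 = +0.565593;  D = -0.519012+0.224772i
d^2_{0,0}: k∈[0..2] ⇒ +0.604722 -0.691667 +0.049445 = -0.037501;  D = -0.037501+0.000000i
d^2_{1,0}: k∈[0..1] ⇒ -0.792085 +0.226492 = -0.565593;  D = +0.519012+0.224772i
d^2_{2,0}: single k=0 term ⇒ +0.423558;  D = +0.289769+0.308926i
Y_2^{m'}(θ=1.3955,φ=5.5029) and Σ D·Y over m':
  (+0.2898-0.3089i)·(+0.0038+0.3745i)  (-0.5190+0.2248i)·(+0.0943+0.0933i)  (-0.0375+0.0000i)·(-0.2866+0.0000i)  (+0.5190+0.2248i)·(-0.0943+0.0933i)  (+0.2898+0.3089i)·(+0.0038-0.3745i)
Y_2^0(R⁻¹ n̂) = +0.104528+0.000000i

Re=0.1045 Im=0.0000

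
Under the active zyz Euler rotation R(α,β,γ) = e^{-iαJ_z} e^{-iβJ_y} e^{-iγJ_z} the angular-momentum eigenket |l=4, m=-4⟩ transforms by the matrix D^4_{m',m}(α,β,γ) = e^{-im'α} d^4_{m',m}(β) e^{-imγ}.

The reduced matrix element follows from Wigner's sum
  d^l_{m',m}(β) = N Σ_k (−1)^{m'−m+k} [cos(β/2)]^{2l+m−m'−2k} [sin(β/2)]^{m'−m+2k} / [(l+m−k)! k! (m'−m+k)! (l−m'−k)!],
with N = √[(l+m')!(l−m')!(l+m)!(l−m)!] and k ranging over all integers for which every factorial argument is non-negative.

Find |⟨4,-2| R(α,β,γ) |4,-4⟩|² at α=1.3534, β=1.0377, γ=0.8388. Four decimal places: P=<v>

P=0.3113

First d^4_{-2,-4}(β=1.0377), then the phase factors e^{-i(-2)α} and e^{-i(-4)γ}:
Half-angle: c=0.868390, s=0.495882. N=√(2·720·1·40320)=7619.763776
k∈{0} keeps every argument non-negative
  k=0: (−1)^2·7619.7638/(1440)·0.8684^6·0.4959^2 = +0.557987
d^4_{-2,-4}(1.0377) = +0.557987
|D^4_{-2,-4}|² = |d^4_{-2,-4}(β)|² = (+0.557987)² = 0.311350 (the z-rotation phases have unit modulus)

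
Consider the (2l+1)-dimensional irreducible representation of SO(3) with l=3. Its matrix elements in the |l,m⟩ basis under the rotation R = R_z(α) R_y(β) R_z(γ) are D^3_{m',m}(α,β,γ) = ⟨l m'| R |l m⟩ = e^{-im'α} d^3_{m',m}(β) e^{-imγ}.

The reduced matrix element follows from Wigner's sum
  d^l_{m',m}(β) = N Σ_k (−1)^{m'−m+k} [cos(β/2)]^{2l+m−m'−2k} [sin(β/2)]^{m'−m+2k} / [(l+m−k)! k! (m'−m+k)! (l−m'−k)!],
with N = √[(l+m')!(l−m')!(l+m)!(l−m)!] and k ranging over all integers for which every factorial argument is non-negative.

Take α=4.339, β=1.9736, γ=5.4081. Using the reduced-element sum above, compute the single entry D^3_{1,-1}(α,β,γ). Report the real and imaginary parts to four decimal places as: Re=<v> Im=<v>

Split into d^3_{1,-1}(β=1.9736) × two z-phases.
c=cos(1.9736/2)=0.551362, s=sin(1.9736/2)=0.834266; N=√[24·2·2·24]=48.000000
k∈{0,1,2} keeps every argument non-negative
  k=0: (−1)^2·48.0000/(8)·0.5514^4·0.8343^2 = +0.385930
  k=1: (−1)^3·48.0000/(6)·0.5514^2·0.8343^4 = -1.178100
  k=2: (−1)^4·48.0000/(48)·0.5514^0·0.8343^6 = +0.337153
d^3_{1,-1}(1.9736) = +0.385930 -1.178100 +0.337153 = -0.455017
Attach z-rotation phases: D = e^{-i(1)(4.339)}·(-0.455017)·e^{-i(-1)(5.4081)} = -0.218824-0.398944i

Re=-0.2188 Im=-0.3989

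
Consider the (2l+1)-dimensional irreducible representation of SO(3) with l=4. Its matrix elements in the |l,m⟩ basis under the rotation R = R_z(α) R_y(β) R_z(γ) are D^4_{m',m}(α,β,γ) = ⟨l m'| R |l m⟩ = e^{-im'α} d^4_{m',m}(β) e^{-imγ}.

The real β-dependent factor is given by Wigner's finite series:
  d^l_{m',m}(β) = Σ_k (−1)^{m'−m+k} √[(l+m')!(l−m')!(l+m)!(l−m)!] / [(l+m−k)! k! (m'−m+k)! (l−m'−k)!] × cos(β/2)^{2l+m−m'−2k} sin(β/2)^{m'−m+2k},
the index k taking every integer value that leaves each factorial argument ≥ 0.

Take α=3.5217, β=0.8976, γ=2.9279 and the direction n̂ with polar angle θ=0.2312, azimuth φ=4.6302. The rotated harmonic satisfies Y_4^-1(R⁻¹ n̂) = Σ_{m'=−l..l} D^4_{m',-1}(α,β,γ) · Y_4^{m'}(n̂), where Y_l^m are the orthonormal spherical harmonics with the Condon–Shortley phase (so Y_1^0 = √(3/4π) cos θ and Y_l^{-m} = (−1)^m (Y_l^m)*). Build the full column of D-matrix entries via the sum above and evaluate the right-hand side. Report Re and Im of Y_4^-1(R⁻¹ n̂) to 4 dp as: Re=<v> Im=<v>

Re=0.0711 Im=0.0052

Need the full column D^4_{m',-1} for m'=−4..4 at α=3.5217, β=0.8976, γ=2.9279.
cos(β/2)=0.900968, sin(β/2)=0.433885
d^4_{-4,-1}: single k=3 term ⇒ +0.362881;  D = -0.094713-0.350303i
d^4_{-3,-1}: k∈[2..3] ⇒ +0.799238 -0.308926 = +0.490312;  D = +0.294448+0.392054i
d^4_{-2,-1}: k∈[1..3] ⇒ +0.887110 -1.028672 +0.159043 = +0.017481;  D = -0.014935-0.009085i
d^4_{-1,-1}: k∈[0..3] ⇒ +0.434187 -1.510418 +0.700578 -0.054158 = -0.429812;  D = -0.423874-0.071197i
d^4_{0,-1}: k∈[0..3] ⇒ -0.935096 +1.301179 -0.301763 +0.011664 = +0.075983;  D = -0.074255+0.016114i
d^4_{1,-1}: k∈[0..3] ⇒ +1.006946 -0.700578 +0.081237 -0.001256 = +0.386349;  D = +0.320214-0.216168i
d^4_{2,-1}: k∈[0..2] ⇒ -0.685782 +0.238565 -0.011065 = -0.458282;  D = +0.257588-0.379040i
d^4_{3,-1}: k∈[0..1] ⇒ +0.308926 -0.042987 = +0.265939;  D = +0.057200-0.259715i
d^4_{4,-1}: single k=0 term ⇒ -0.084158;  D = -0.013684-0.083038i
Y_4^{m'}(θ=0.2312,φ=4.6302) and Σ D·Y over m':
  (-0.0947-0.3503i)·(+0.0012+0.0004i)  (+0.2944+0.3921i)·(+0.0036-0.0142i)  (-0.0149-0.0091i)·(-0.0976-0.0162i)  (-0.4239-0.0712i)·(-0.0315+0.3820i)  (-0.0743+0.0161i)·(+0.6343+0.0000i)  (+0.3202-0.2162i)·(+0.0315+0.3820i)  (+0.2576-0.3790i)·(-0.0976+0.0162i)  (+0.0572-0.2597i)·(-0.0036-0.0142i)  (-0.0137-0.0830i)·(+0.0012-0.0004i)
Y_4^-1(R⁻¹ n̂) = +0.071106+0.005154i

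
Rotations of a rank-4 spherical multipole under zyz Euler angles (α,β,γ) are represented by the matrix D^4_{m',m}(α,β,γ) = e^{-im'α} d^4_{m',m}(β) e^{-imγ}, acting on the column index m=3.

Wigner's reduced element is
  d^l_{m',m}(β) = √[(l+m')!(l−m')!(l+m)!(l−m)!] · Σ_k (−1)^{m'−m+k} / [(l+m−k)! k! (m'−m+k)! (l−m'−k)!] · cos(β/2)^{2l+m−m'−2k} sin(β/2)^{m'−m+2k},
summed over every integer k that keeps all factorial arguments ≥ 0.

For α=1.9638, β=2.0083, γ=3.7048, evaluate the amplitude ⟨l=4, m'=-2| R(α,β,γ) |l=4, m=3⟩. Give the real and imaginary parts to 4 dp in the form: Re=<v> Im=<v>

Split into d^4_{-2,3}(β=2.0083) × two z-phases.
c=cos(2.0083/2)=0.536806, s=sin(2.0083/2)=0.843706; N=√[2·720·5040·1]=2693.993318
k: max(0,(3)−(-2))=5 … min(4+(3),4−(-2))=6
  k=5: (−1)^0·2693.9933/(240)·0.5368^3·0.8437^5 = +0.742321
  k=6: (−1)^1·2693.9933/(720)·0.5368^1·0.8437^7 = -0.611250
d^4_{-2,3}(2.0083) = +0.742321 -0.611250 = +0.131071
Phases: e^{-i·(-2)·1.9638}=-0.706676-0.707537i, e^{-i·(3)·3.7048}=+0.118546+0.992949i ⇒ D=+0.081104-0.102965i

Re=0.0811 Im=-0.1030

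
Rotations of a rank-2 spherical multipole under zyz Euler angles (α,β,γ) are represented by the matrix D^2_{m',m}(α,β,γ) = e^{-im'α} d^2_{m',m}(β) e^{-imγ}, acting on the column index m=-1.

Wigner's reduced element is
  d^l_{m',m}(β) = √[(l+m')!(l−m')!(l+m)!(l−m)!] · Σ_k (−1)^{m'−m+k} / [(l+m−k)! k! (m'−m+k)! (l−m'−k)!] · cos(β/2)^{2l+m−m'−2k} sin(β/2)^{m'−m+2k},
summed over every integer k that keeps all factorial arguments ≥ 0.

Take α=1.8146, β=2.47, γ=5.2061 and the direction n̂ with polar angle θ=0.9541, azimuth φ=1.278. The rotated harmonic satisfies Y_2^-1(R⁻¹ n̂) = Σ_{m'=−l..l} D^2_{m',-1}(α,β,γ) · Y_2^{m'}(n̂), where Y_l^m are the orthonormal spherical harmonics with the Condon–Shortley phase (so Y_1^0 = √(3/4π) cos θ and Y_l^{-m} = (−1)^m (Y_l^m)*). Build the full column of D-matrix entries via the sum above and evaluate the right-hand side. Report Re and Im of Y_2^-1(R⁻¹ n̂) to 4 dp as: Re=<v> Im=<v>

Need the full column D^2_{m',-1} for m'=−2..2 at α=1.8146, β=2.47, γ=5.2061.
cos(β/2)=0.329521, sin(β/2)=0.944148
d^2_{-2,-1}: single k=1 term ⇒ +0.067565;  D = -0.056162+0.037561i
d^2_{-1,-1}: k∈[0..1] ⇒ +0.011791 -0.290381 = -0.278590;  D = -0.206196-0.187338i
d^2_{0,-1}: k∈[0..1] ⇒ -0.082750 +0.679328 = +0.596578;  D = +0.282717-0.525335i
d^2_{1,-1}: k∈[0..1] ⇒ +0.290381 -0.794622 = -0.504241;  D = +0.488577+0.124706i
d^2_{2,-1}: single k=0 term ⇒ -0.554669;  D = +0.003385-0.554659i
Y_2^{m'}(θ=0.9541,φ=1.278) and Σ D·Y over m':
  (-0.0562+0.0376i)·(-0.2142-0.1421i)  (-0.2062-0.1873i)·(+0.1052-0.3490i)  (+0.2827-0.5253i)·(+0.0011+0.0000i)  (+0.4886+0.1247i)·(-0.1052-0.3490i)  (+0.0034-0.5547i)·(-0.2142+0.1421i)
Y_2^-1(R⁻¹ n̂) = +0.000807-0.012701i

Re=0.0008 Im=-0.0127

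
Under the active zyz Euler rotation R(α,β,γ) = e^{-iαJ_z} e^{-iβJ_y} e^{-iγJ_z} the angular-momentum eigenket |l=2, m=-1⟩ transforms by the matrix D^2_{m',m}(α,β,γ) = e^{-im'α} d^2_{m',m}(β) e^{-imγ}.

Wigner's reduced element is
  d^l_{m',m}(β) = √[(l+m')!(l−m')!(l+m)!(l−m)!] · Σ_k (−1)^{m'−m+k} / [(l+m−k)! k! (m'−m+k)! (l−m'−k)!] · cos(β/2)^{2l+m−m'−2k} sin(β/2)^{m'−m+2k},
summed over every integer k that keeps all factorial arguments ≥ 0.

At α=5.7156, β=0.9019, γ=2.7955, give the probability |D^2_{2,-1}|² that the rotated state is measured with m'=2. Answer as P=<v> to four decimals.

First d^2_{2,-1}(β=0.9019), then the phase factors e^{-i(2)α} and e^{-i(-1)γ}:
With c≡cos(β/2)=0.900033 and s≡sin(β/2)=0.435821, N=[24·1·1·6]^{1/2}=12.000000
Admissible k: 0..0 (factorial args all ≥0)
  k=0: (−1)^3·12.0000/(6)·0.9000^1·0.4358^3 = -0.149009
d^2_{2,-1}(0.9019) = -0.149009
|D^2_{2,-1}|² = |d^2_{2,-1}(β)|² = (-0.149009)² = 0.022204 (the z-rotation phases have unit modulus)

P=0.0222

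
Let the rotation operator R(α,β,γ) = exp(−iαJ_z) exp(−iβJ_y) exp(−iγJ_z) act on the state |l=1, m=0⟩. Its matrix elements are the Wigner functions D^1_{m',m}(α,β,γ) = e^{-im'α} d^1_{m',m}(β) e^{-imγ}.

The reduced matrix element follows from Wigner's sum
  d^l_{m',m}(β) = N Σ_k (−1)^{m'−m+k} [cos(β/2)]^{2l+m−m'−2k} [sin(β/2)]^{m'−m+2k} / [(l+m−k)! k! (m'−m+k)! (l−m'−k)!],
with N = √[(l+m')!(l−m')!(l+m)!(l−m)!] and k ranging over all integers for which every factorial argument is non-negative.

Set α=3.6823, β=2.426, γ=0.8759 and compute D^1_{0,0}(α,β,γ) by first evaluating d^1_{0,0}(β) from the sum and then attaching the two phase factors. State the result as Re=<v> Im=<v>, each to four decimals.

D^1_{0,0}(3.6823,2.426,0.8759) = e^{-i·0·3.6823}·d^1_{0,0}(2.426)·e^{-i·0·0.8759}. Compute d first:
With c≡cos(β/2)=0.350211 and s≡sin(β/2)=0.936671, N=[1·1·1·1]^{1/2}=1.000000
Admissible k: 0..1 (factorial args all ≥0)
  k=0: (−1)^0·1.0000/(1)·0.3502^2·0.9367^0 = +0.122648
  k=1: (−1)^1·1.0000/(1)·0.3502^0·0.9367^2 = -0.877352
d^1_{0,0}(2.426) = +0.122648 -0.877352 = -0.754705
Attach z-rotation phases: D = e^{-i(0)(3.6823)}·(-0.754705)·e^{-i(0)(0.8759)} = -0.754705+0.000000i

Re=-0.7547 Im=0.0000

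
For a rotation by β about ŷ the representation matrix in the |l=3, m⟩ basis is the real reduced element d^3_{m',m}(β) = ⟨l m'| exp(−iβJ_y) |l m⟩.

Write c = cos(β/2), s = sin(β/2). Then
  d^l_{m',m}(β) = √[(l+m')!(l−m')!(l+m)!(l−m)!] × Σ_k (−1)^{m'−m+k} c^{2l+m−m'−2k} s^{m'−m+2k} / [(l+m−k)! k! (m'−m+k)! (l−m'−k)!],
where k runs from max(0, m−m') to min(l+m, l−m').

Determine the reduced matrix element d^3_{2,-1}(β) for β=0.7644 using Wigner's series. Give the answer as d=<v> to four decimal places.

d^3_{2,-1}(β=0.7644) via Wigner's sum:
c=cos(0.7644/2)=0.927846, s=sin(0.7644/2)=0.372963; N=√[120·1·2·24]=75.894664
Admissible k: 0..1 (factorial args all ≥0)
  k=0: (−1)^3·75.8947/(12)·0.9278^3·0.3730^3 = -0.262092
  k=1: (−1)^4·75.8947/(24)·0.9278^1·0.3730^5 = +0.021174
d^3_{2,-1}(0.7644) = -0.262092 +0.021174 = -0.240918

d=-0.2409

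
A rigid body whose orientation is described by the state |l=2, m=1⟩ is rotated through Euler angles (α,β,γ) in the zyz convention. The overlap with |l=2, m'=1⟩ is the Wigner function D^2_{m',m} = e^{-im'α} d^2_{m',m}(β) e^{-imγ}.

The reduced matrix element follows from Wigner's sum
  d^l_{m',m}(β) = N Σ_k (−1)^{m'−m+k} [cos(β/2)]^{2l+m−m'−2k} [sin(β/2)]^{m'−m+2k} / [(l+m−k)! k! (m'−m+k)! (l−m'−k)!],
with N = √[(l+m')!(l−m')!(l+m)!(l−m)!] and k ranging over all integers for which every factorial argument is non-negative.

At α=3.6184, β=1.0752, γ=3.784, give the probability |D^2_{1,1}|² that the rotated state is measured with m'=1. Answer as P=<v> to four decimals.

P=0.0013

First d^2_{1,1}(β=1.0752), then the phase factors e^{-i(1)α} and e^{-i(1)γ}:
With c≡cos(β/2)=0.858940 and s≡sin(β/2)=0.512076, N=[6·1·6·1]^{1/2}=6.000000
Admissible k: 0..1 (factorial args all ≥0)
  k=0: (−1)^0·6.0000/(6)·0.8589^4·0.5121^0 = +0.544317
  k=1: (−1)^1·6.0000/(2)·0.8589^2·0.5121^2 = -0.580385
d^2_{1,1}(1.0752) = +0.544317 -0.580385 = -0.036068
|D^2_{1,1}|² = |d^2_{1,1}(β)|² = (-0.036068)² = 0.001301 (the z-rotation phases have unit modulus)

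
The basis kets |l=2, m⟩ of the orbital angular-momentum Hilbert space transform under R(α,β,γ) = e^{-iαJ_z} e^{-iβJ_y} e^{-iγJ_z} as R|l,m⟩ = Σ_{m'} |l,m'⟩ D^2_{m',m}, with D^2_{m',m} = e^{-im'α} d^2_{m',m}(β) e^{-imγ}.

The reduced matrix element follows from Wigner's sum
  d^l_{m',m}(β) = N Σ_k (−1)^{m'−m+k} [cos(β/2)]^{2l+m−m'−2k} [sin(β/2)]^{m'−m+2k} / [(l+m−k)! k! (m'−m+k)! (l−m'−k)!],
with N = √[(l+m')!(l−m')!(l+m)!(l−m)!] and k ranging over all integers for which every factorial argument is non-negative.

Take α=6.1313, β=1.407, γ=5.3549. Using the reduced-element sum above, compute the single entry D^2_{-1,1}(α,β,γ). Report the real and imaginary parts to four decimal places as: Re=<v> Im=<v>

Split into d^2_{-1,1}(β=1.407) × two z-phases.
c=cos(1.407/2)=0.762583, s=sin(1.407/2)=0.646891; N=√[1·6·6·1]=6.000000
Admissible k: 2..3 (factorial args all ≥0)
  k=2: (−1)^0·6.0000/(2)·0.7626^2·0.6469^2 = +0.730057
  k=3: (−1)^1·6.0000/(6)·0.7626^0·0.6469^4 = -0.175115
d^2_{-1,1}(1.407) = +0.730057 -0.175115 = +0.554942
D = (+0.988488-0.151302i)·(+0.554942)·(+0.599208+0.800594i) = +0.395918+0.388857i

Re=0.3959 Im=0.3889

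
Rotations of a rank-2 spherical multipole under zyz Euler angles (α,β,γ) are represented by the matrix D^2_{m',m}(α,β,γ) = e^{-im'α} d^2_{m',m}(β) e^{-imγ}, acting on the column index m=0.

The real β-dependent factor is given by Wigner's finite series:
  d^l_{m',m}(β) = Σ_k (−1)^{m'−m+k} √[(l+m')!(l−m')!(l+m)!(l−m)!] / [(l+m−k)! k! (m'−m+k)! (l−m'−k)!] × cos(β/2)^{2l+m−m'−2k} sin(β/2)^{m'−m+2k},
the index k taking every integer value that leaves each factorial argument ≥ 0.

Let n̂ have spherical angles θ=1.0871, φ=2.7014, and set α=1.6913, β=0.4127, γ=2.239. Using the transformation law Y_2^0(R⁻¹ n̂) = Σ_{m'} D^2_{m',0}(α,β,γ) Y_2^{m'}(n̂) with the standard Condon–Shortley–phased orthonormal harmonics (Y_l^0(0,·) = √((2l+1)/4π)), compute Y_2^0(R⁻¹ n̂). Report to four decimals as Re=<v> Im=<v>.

Need the full column D^2_{m',0} for m'=−2..2 at α=1.6913, β=0.4127, γ=2.239.
cos(β/2)=0.978785, sin(β/2)=0.204889
d^2_{-2,0}: single k=2 term ⇒ +0.098511;  D = -0.095664-0.023513i
d^2_{-1,0}: k∈[1..2] ⇒ +0.470604 -0.020621 = +0.449983;  D = -0.054093+0.446720i
d^2_{0,0}: k∈[0..2] ⇒ +0.917804 -0.160868 +0.001762 = +0.758697;  D = +0.758697+0.000000i
d^2_{1,0}: k∈[0..1] ⇒ -0.470604 +0.020621 = -0.449983;  D = +0.054093+0.446720i
d^2_{2,0}: single k=0 term ⇒ +0.098511;  D = -0.095664+0.023513i
Y_2^{m'}(θ=1.0871,φ=2.7014) and Σ D·Y over m':
  (-0.0957-0.0235i)·(+0.1928+0.2334i)  (-0.0541+0.4467i)·(-0.2877-0.1355i)  (+0.7587+0.0000i)·(-0.1108+0.0000i)  (+0.0541+0.4467i)·(+0.2877-0.1355i)  (-0.0957+0.0235i)·(+0.1928-0.2334i)
Y_2^0(R⁻¹ n̂) = +0.042276-0.000000i

Re=0.0423 Im=0.0000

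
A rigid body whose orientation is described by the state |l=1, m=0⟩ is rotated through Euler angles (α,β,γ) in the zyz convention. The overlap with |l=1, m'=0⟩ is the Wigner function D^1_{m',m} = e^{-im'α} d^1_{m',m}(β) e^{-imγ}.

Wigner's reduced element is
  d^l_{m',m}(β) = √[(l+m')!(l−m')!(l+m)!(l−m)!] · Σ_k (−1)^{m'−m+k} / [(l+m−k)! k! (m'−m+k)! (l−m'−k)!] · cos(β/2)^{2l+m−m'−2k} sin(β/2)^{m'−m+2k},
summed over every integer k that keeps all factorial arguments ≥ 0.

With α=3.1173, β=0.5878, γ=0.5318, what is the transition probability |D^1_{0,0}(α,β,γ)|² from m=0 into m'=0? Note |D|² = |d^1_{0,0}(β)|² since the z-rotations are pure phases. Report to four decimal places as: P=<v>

P=0.6925

First d^1_{0,0}(β=0.5878), then the phase factors e^{-i(0)α} and e^{-i(0)γ}:
With c≡cos(β/2)=0.957121 and s≡sin(β/2)=0.289687, N=[1·1·1·1]^{1/2}=1.000000
The bounds max(0,m−m')=0 and min(l+m,l−m')=1 give 2 terms
  k=0: (−1)^0·1.0000/(1)·0.9571^2·0.2897^0 = +0.916081
  k=1: (−1)^1·1.0000/(1)·0.9571^0·0.2897^2 = -0.083919
d^1_{0,0}(0.5878) = +0.916081 -0.083919 = +0.832163
|D^1_{0,0}|² = |d^1_{0,0}(β)|² = (+0.832163)² = 0.692495 (the z-rotation phases have unit modulus)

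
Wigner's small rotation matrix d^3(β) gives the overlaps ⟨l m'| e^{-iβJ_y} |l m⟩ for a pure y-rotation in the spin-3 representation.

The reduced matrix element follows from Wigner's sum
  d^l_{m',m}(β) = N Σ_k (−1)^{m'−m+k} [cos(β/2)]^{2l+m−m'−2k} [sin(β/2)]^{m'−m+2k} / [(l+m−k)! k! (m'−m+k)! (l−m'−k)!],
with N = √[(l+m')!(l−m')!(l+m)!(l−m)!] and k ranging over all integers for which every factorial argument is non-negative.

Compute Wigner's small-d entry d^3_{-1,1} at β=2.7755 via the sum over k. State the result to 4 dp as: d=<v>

d=0.6624

d^3_{-1,1}(β=2.7755) via Wigner's sum:
With c≡cos(β/2)=0.182026 and s≡sin(β/2)=0.983294, N=[2·24·24·2]^{1/2}=48.000000
k∈{2,3,4} keeps every argument non-negative
  k=2: (−1)^0·48.0000/(8)·0.1820^4·0.9833^2 = +0.006369
  k=3: (−1)^1·48.0000/(6)·0.1820^2·0.9833^4 = -0.247793
  k=4: (−1)^2·48.0000/(48)·0.1820^0·0.9833^6 = +0.903857
d^3_{-1,1}(2.7755) = +0.006369 -0.247793 +0.903857 = +0.662432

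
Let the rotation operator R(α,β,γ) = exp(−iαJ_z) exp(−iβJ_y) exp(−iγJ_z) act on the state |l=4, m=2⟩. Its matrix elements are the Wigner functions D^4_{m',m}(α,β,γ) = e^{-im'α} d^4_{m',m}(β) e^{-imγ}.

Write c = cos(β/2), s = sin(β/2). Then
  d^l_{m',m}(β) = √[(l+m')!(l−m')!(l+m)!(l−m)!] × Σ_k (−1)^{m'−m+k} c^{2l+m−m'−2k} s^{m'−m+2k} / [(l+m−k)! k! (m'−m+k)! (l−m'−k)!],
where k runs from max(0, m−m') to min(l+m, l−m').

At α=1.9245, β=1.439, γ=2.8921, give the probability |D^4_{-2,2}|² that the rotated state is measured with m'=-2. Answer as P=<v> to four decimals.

Split into d^4_{-2,2}(β=1.439) × two z-phases.
With c≡cos(β/2)=0.752135 and s≡sin(β/2)=0.659009, N=[2·720·720·2]^{1/2}=1440.000000
The bounds max(0,m−m')=4 and min(l+m,l−m')=6 give 3 terms
  k=4: (−1)^0·1440.0000/(96)·0.7521^4·0.6590^4 = +0.905398
  k=5: (−1)^1·1440.0000/(120)·0.7521^2·0.6590^6 = -0.556058
  k=6: (−1)^2·1440.0000/(1440)·0.7521^0·0.6590^8 = +0.035574
d^4_{-2,2}(1.439) = +0.905398 -0.556058 +0.035574 = +0.384914
|D^4_{-2,2}|² = |d^4_{-2,2}(β)|² = (+0.384914)² = 0.148159 (the z-rotation phases have unit modulus)

P=0.1482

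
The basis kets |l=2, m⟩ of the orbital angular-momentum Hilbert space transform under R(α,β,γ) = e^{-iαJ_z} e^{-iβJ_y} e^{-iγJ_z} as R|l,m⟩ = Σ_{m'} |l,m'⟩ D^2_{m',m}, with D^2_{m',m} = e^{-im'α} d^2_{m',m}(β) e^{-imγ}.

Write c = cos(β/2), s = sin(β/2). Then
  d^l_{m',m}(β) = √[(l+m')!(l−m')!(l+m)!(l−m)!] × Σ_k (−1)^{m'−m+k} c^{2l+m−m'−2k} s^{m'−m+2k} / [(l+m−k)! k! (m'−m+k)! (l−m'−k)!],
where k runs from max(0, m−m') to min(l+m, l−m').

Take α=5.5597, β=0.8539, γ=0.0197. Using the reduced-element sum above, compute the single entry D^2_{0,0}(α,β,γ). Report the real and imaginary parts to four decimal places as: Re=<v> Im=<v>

First d^2_{0,0}(β=0.8539), then the phase factors e^{-i(0)α} and e^{-i(0)γ}:
c=cos(0.8539/2)=0.910233, s=sin(0.8539/2)=0.414097; N=√[2·2·2·2]=4.000000
k: max(0,(0)−(0))=0 … min(2+(0),2−(0))=2
  k=0: (−1)^0·4.0000/(4)·0.9102^4·0.4141^0 = +0.686452
  k=1: (−1)^1·4.0000/(1)·0.9102^2·0.4141^2 = -0.568288
  k=2: (−1)^2·4.0000/(4)·0.9102^0·0.4141^4 = +0.029404
d^2_{0,0}(0.8539) = +0.686452 -0.568288 +0.029404 = +0.147568
Attach z-rotation phases: D = e^{-i(0)(5.5597)}·(+0.147568)·e^{-i(0)(0.0197)} = +0.147568+0.000000i

Re=0.1476 Im=0.0000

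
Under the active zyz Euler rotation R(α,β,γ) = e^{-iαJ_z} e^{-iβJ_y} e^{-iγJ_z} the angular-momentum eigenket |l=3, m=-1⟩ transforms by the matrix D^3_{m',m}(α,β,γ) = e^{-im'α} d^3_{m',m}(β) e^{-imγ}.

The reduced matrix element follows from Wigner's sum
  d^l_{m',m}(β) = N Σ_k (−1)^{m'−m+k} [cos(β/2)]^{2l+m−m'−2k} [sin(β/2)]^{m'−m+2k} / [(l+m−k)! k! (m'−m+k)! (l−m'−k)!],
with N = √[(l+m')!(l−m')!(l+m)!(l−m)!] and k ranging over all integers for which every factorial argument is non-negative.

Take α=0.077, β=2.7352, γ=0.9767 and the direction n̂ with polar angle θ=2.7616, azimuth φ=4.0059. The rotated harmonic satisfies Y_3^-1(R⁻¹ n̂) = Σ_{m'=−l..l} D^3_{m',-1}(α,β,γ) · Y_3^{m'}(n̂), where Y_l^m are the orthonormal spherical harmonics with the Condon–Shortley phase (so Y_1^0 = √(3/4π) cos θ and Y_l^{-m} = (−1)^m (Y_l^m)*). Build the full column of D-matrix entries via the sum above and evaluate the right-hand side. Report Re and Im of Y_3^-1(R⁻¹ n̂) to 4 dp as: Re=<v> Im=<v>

Need the full column D^3_{m',-1} for m'=−3..3 at α=0.077, β=2.7352, γ=0.9767.
cos(β/2)=0.201801, sin(β/2)=0.979427
d^3_{-3,-1}: single k=2 term ⇒ +0.006161;  D = +0.002188+0.005760i
d^3_{-2,-1}: k∈[1..2] ⇒ +0.001037 -0.048833 = -0.047797;  D = -0.020363-0.043242i
d^3_{-1,-1}: k∈[0..2] ⇒ +0.000068 -0.012727 +0.224846 = +0.212186;  D = +0.104896+0.184445i
d^3_{0,-1}: k∈[0..2] ⇒ -0.001135 +0.080241 -0.630047 = -0.550942;  D = -0.308395-0.456540i
d^3_{1,-1}: k∈[0..2] ⇒ +0.009545 -0.299795 +0.882737 = +0.592488;  D = +0.368435+0.464001i
d^3_{2,-1}: k∈[0..1] ⇒ -0.048833 +0.575152 = +0.526319;  D = +0.358025+0.385784i
d^3_{3,-1}: single k=0 term ⇒ +0.145137;  D = +0.106620+0.098474i
Y_3^{m'}(θ=2.7616,φ=4.0059) and Σ D·Y over m':
  (+0.0022+0.0058i)·(+0.0182+0.0111i)  (-0.0204-0.0432i)·(+0.0205+0.1289i)  (+0.1049+0.1844i)·(-0.2577+0.3020i)  (-0.3084-0.4565i)·(-0.4547+0.0000i)  (+0.3684+0.4640i)·(+0.2577+0.3020i)  (+0.3580+0.3858i)·(+0.0205-0.1289i)  (+0.1066+0.0985i)·(-0.0182+0.0111i)
Y_3^-1(R⁻¹ n̂) = +0.071526+0.380358i

Re=0.0715 Im=0.3804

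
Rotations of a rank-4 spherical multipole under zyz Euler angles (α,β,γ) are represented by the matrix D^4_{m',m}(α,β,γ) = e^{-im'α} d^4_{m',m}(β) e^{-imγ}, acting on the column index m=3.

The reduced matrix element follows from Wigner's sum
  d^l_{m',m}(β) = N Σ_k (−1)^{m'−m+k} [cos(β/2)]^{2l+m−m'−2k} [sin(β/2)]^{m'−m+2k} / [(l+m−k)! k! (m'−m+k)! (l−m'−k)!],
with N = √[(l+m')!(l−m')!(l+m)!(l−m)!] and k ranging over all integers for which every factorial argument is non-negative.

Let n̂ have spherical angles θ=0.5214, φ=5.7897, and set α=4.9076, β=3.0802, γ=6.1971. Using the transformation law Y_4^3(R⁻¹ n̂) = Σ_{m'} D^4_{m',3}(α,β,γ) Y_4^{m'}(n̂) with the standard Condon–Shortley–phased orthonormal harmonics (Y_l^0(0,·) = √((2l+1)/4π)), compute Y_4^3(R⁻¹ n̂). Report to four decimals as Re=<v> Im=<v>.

Re=0.0890 Im=0.1334

Need the full column D^4_{m',3} for m'=−4..4 at α=4.9076, β=3.0802, γ=6.1971.
cos(β/2)=0.030692, sin(β/2)=0.999529
d^4_{-4,3}: single k=7 term ⇒ +0.086523;  D = +0.043867+0.074578i
d^4_{-3,3}: k∈[6..7] ⇒ +0.006575 -0.996237 = -0.989662;  D = +0.739509-0.657692i
d^4_{-2,3}: k∈[5..6] ⇒ +0.000324 -0.114459 = -0.114135;  D = +0.090952+0.068953i
d^4_{-1,3}: k∈[4..5] ⇒ +0.000012 -0.007456 = -0.007444;  D = -0.003261+0.006692i
d^4_{0,3}: k∈[3..4] ⇒ +0.000000 -0.000341 = -0.000341;  D = -0.000330-0.000087i
d^4_{1,3}: k∈[2..3] ⇒ +0.000000 -0.000012 = -0.000012;  D = +0.000001-0.000012i
d^4_{2,3}: k∈[1..2] ⇒ +0.000000 -0.000000 = -0.000000;  D = +0.000000-0.000000i
d^4_{3,3}: k∈[0..1] ⇒ +0.000000 -0.000000 = -0.000000;  D = +0.000000+0.000000i
d^4_{4,3}: single k=0 term ⇒ -0.000000;  D = -0.000000+0.000000i
Y_4^{m'}(θ=0.5214,φ=5.7897) and Σ D·Y over m':
  (+0.0439+0.0746i)·(-0.0107+0.0251i)  (+0.7395-0.6577i)·(+0.0121+0.1336i)  (+0.0910+0.0690i)·(+0.1950+0.2952i)  (-0.0033+0.0067i)·(+0.4073+0.2191i)  (-0.0003-0.0001i)·(+0.0244+0.0000i)  (+0.0000-0.0000i)·(-0.4073+0.2191i)  (+0.0000-0.0000i)·(+0.1950-0.2952i)  (+0.0000+0.0000i)·(-0.0121+0.1336i)  (-0.0000+0.0000i)·(-0.0107-0.0251i)
Y_4^3(R⁻¹ n̂) = +0.089046+0.133439i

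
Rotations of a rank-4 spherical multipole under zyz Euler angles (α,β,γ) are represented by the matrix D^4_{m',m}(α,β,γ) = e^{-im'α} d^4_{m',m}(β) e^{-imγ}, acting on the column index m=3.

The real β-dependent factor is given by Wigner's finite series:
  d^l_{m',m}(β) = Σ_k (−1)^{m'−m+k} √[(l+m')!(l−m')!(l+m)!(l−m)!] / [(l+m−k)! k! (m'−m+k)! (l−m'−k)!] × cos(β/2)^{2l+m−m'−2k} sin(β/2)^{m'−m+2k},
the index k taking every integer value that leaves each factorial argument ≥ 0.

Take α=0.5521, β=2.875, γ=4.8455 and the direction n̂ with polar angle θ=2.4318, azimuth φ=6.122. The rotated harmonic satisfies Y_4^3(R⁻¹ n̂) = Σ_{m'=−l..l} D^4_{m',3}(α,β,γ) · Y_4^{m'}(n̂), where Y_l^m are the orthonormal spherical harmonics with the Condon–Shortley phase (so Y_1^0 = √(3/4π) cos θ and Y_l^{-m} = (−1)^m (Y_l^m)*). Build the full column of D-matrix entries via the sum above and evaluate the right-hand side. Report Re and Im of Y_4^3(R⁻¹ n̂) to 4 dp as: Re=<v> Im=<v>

Need the full column D^4_{m',3} for m'=−4..4 at α=0.5521, β=2.875, γ=4.8455.
cos(β/2)=0.132902, sin(β/2)=0.991129
d^4_{-4,3}: single k=7 term ⇒ +0.353174;  D = +0.343196+0.083357i
d^4_{-3,3}: k∈[6..7] ⇒ +0.117204 -0.931198 = -0.813994;  D = -0.774237+0.251283i
d^4_{-2,3}: k∈[5..6] ⇒ +0.025202 -0.467205 = -0.442003;  D = -0.286388+0.336673i
d^4_{-1,3}: k∈[4..5] ⇒ +0.003983 -0.132897 = -0.128914;  D = -0.019617+0.127413i
d^4_{0,3}: k∈[3..4] ⇒ +0.000478 -0.026565 = -0.026087;  D = +0.010143+0.024035i
d^4_{1,3}: k∈[2..3] ⇒ +0.000043 -0.003983 = -0.003940;  D = +0.003208+0.002287i
d^4_{2,3}: k∈[1..2] ⇒ +0.000003 -0.000453 = -0.000450;  D = +0.000449+0.000030i
d^4_{3,3}: k∈[0..1] ⇒ +0.000000 -0.000038 = -0.000038;  D = +0.000033-0.000018i
d^4_{4,3}: single k=0 term ⇒ -0.000002;  D = +0.000001-0.000002i
Y_4^{m'}(θ=2.4318,φ=6.122) and Σ D·Y over m':
  (+0.3432+0.0834i)·(+0.0638+0.0480i)  (-0.7742+0.2513i)·(-0.2326-0.1222i)  (-0.2864+0.3367i)·(+0.4079+0.1363i)  (-0.0196+0.1274i)·(-0.2371-0.0386i)  (+0.0101+0.0240i)·(-0.2830+0.0000i)  (+0.0032+0.0023i)·(+0.2371-0.0386i)  (+0.0004+0.0000i)·(+0.4079-0.1363i)  (+0.0000-0.0000i)·(+0.2326-0.1222i)  (+0.0000-0.0000i)·(+0.0638-0.0480i)
Y_4^3(R⁻¹ n̂) = +0.073739+0.120325i

Re=0.0737 Im=0.1203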